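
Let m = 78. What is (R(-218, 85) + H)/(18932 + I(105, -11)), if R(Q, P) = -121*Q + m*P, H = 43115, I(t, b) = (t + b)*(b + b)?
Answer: 76123/16864 ≈ 4.5139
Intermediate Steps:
I(t, b) = 2*b*(b + t) (I(t, b) = (b + t)*(2*b) = 2*b*(b + t))
R(Q, P) = -121*Q + 78*P
(R(-218, 85) + H)/(18932 + I(105, -11)) = ((-121*(-218) + 78*85) + 43115)/(18932 + 2*(-11)*(-11 + 105)) = ((26378 + 6630) + 43115)/(18932 + 2*(-11)*94) = (33008 + 43115)/(18932 - 2068) = 76123/16864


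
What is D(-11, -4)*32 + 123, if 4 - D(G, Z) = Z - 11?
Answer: 731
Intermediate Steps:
D(G, Z) = 15 - Z (D(G, Z) = 4 - (Z - 11) = 4 - (-11 + Z) = 4 + (11 - Z) = 15 - Z)
D(-11, -4)*32 + 123 = (15 - 1*(-4))*32 + 123 = (15 + 4)*32 + 123 = 19*32 + 123 = 608 + 123 = 731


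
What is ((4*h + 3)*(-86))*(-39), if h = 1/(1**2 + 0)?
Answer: 23478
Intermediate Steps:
h = 1 (h = 1/(1 + 0) = 1/1 = 1)
((4*h + 3)*(-86))*(-39) = ((4*1 + 3)*(-86))*(-39) = ((4 + 3)*(-86))*(-39) = (7*(-86))*(-39) = -602*(-39) = 23478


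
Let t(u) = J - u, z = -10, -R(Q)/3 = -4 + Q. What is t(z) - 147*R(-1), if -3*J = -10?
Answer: -6575/3 ≈ -2191.7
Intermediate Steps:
R(Q) = 12 - 3*Q (R(Q) = -3*(-4 + Q) = 12 - 3*Q)
J = 10/3 (J = -1/3*(-10) = 10/3 ≈ 3.3333)
t(u) = 10/3 - u
t(z) - 147*R(-1) = (10/3 - 1*(-10)) - 147*(12 - 3*(-1)) = (10/3 + 10) - 147*(12 + 3) = 40/3 - 147*15 = 40/3 - 2205 = -6575/3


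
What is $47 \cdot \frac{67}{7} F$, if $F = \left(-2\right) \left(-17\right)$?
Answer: $\frac{107066}{7} \approx 15295.0$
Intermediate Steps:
$F = 34$
$47 \cdot \frac{67}{7} F = 47 \cdot \frac{67}{7} \cdot 34 = \frac{3149}{7} \cdot 34 = \frac{107066}{7}$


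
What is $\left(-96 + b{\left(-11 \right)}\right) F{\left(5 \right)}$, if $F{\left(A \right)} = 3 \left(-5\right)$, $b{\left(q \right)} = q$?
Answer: $1605$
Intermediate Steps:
$F{\left(A \right)} = -15$
$\left(-96 + b{\left(-11 \right)}\right) F{\left(5 \right)} = \left(-96 - 11\right) \left(-15\right) = \left(-107\right) \left(-15\right) = 1605$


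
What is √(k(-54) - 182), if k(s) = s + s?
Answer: I*√290 ≈ 17.029*I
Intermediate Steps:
k(s) = 2*s
√(k(-54) - 182) = √(2*(-54) - 182) = √(-108 - 182) = √(-290) = I*√290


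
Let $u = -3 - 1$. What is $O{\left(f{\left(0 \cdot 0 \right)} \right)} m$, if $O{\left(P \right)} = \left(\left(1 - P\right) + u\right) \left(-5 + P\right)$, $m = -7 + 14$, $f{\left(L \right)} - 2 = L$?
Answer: $105$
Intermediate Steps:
$u = -4$ ($u = -3 - 1 = -4$)
$f{\left(L \right)} = 2 + L$
$m = 7$
$O{\left(P \right)} = \left(-5 + P\right) \left(-3 - P\right)$ ($O{\left(P \right)} = \left(\left(1 - P\right) - 4\right) \left(-5 + P\right) = \left(-3 - P\right) \left(-5 + P\right) = \left(-5 + P\right) \left(-3 - P\right)$)
$O{\left(f{\left(0 \cdot 0 \right)} \right)} m = \left(15 - \left(2 + 0 \cdot 0\right)^{2} + 2 \left(2 + 0 \cdot 0\right)\right) 7 = \left(15 - \left(2 + 0\right)^{2} + 2 \left(2 + 0\right)\right) 7 = \left(15 - 2^{2} + 2 \cdot 2\right) 7 = \left(15 - 4 + 4\right) 7 = 15 \cdot 7 = 105$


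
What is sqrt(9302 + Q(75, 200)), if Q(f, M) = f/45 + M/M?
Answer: sqrt(83742)/3 ≈ 96.461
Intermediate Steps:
Q(f, M) = 1 + f/45 (Q(f, M) = f*(1/45) + 1 = f/45 + 1 = 1 + f/45)
sqrt(9302 + Q(75, 200)) = sqrt(9302 + (1 + (1/45)*75)) = sqrt(9302 + (1 + 5/3)) = sqrt(9302 + 8/3) = sqrt(27914/3) = sqrt(83742)/3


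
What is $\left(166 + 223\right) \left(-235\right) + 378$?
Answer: $-91037$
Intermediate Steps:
$\left(166 + 223\right) \left(-235\right) + 378 = 389 \left(-235\right) + 378 = -91415 + 378 = -91037$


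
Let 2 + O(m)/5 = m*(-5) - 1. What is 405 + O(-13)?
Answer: 715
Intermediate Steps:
O(m) = -15 - 25*m (O(m) = -10 + 5*(m*(-5) - 1) = -10 + 5*(-5*m - 1) = -10 + 5*(-1 - 5*m) = -10 + (-5 - 25*m) = -15 - 25*m)
405 + O(-13) = 405 + (-15 - 25*(-13)) = 405 + (-15 + 325) = 405 + 310 = 715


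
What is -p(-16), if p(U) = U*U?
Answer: -256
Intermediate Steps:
p(U) = U²
-p(-16) = -1*(-16)² = -1*256 = -256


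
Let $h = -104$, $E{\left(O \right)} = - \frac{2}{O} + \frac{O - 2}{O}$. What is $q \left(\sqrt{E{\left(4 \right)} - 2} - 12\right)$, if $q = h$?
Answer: $1248 - 104 i \sqrt{2} \approx 1248.0 - 147.08 i$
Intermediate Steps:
$E{\left(O \right)} = - \frac{2}{O} + \frac{-2 + O}{O}$ ($E{\left(O \right)} = - \frac{2}{O} + \frac{O - 2}{O} = - \frac{2}{O} + \frac{-2 + O}{O}$)
$q = -104$
$q \left(\sqrt{E{\left(4 \right)} - 2} - 12\right) = - 104 \left(\sqrt{\frac{-4 + 4}{4} - 2} - 12\right) = - 104 \left(\sqrt{\frac{1}{4} \cdot 0 - 2} - 12\right) = - 104 \left(\sqrt{0 - 2} - 12\right) = - 104 \left(\sqrt{-2} - 12\right) = - 104 \left(i \sqrt{2} - 12\right) = - 104 \left(-12 + i \sqrt{2}\right) = 1248 - 104 i \sqrt{2}$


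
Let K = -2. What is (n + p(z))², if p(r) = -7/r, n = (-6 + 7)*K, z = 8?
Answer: 529/64 ≈ 8.2656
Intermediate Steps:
n = -2 (n = (-6 + 7)*(-2) = 1*(-2) = -2)
(n + p(z))² = (-2 - 7/8)² = (-23/8)² = 529/64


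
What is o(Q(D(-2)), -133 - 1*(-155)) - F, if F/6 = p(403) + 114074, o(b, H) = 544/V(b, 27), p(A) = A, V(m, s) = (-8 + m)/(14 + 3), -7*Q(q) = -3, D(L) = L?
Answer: -36468422/53 ≈ -6.8808e+5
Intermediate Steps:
Q(q) = 3/7 (Q(q) = -⅐*(-3) = 3/7)
V(m, s) = -8/17 + m/17 (V(m, s) = (-8 + m)/17 = (-8 + m)*(1/17) = -8/17 + m/17)
o(b, H) = 544/(-8/17 + b/17)
F = 686862 (F = 6*(403 + 114074) = 6*114477 = 686862)
o(Q(D(-2)), -133 - 1*(-155)) - F = 9248/(-8 + 3/7) - 1*686862 = 9248/(-53/7) - 686862 = 9248*(-7/53) - 686862 = -64736/53 - 686862 = -36468422/53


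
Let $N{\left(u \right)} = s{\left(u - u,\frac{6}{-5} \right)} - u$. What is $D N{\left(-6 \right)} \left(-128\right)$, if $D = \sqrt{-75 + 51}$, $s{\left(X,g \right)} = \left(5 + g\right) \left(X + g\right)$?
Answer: $- \frac{9216 i \sqrt{6}}{25} \approx - 902.98 i$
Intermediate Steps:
$D = 2 i \sqrt{6}$ ($D = \sqrt{-24} = 2 i \sqrt{6} \approx 4.899 i$)
$N{\left(u \right)} = - \frac{114}{25} - u$ ($N{\left(u \right)} = \left(\left(\frac{6}{-5}\right)^{2} + 5 \left(u - u\right) + 5 \frac{6}{-5} + \left(u - u\right) \frac{6}{-5}\right) - u = \left(\left(6 \left(- \frac{1}{5}\right)\right)^{2} + 5 \cdot 0 + 5 \cdot 6 \left(- \frac{1}{5}\right) + 0 \cdot 6 \left(- \frac{1}{5}\right)\right) - u = \left(\left(- \frac{6}{5}\right)^{2} + 0 + 5 \left(- \frac{6}{5}\right) + 0 \left(- \frac{6}{5}\right)\right) - u = \left(\frac{36}{25} + 0 - 6 + 0\right) - u = - \frac{114}{25} - u$)
$D N{\left(-6 \right)} \left(-128\right) = 2 i \sqrt{6} \left(- \frac{114}{25} - -6\right) \left(-128\right) = 2 i \sqrt{6} \left(- \frac{114}{25} + 6\right) \left(-128\right) = 2 i \sqrt{6} \cdot \frac{36}{25} \left(-128\right) = \frac{72 i \sqrt{6}}{25} \left(-128\right) = - \frac{9216 i \sqrt{6}}{25}$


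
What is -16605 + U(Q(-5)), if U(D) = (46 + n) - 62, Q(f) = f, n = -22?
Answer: -16643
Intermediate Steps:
U(D) = -38 (U(D) = (46 - 22) - 62 = 24 - 62 = -38)
-16605 + U(Q(-5)) = -16605 - 38 = -16643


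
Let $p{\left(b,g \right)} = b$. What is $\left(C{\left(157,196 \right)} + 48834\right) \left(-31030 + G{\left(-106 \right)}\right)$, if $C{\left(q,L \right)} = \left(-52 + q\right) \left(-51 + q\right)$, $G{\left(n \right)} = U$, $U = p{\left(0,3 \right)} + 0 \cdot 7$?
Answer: $-1860682920$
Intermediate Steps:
$U = 0$ ($U = 0 + 0 \cdot 7 = 0 + 0 = 0$)
$G{\left(n \right)} = 0$
$\left(C{\left(157,196 \right)} + 48834\right) \left(-31030 + G{\left(-106 \right)}\right) = \left(\left(2652 + 157^{2} - 16171\right) + 48834\right) \left(-31030 + 0\right) = \left(\left(2652 + 24649 - 16171\right) + 48834\right) \left(-31030\right) = \left(11130 + 48834\right) \left(-31030\right) = 59964 \left(-31030\right) = -1860682920$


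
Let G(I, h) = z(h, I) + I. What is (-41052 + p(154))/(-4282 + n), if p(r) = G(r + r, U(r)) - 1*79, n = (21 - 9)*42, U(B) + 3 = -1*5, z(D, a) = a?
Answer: 40515/3778 ≈ 10.724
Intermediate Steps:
U(B) = -8 (U(B) = -3 - 1*5 = -3 - 5 = -8)
G(I, h) = 2*I (G(I, h) = I + I = 2*I)
n = 504 (n = 12*42 = 504)
p(r) = -79 + 4*r (p(r) = 2*(r + r) - 1*79 = 2*(2*r) - 79 = 4*r - 79 = -79 + 4*r)
(-41052 + p(154))/(-4282 + n) = (-41052 + (-79 + 4*154))/(-4282 + 504) = (-41052 + (-79 + 616))/(-3778) = (-41052 + 537)*(-1/3778) = -40515*(-1/3778) = 40515/3778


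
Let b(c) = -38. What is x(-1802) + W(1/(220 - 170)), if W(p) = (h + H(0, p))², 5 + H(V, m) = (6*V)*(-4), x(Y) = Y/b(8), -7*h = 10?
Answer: 82624/931 ≈ 88.748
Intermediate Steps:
h = -10/7 (h = -⅐*10 = -10/7 ≈ -1.4286)
x(Y) = -Y/38 (x(Y) = Y/(-38) = Y*(-1/38) = -Y/38)
H(V, m) = -5 - 24*V (H(V, m) = -5 + (6*V)*(-4) = -5 - 24*V)
W(p) = 2025/49 (W(p) = (-10/7 + (-5 - 24*0))² = (-10/7 + (-5 + 0))² = (-10/7 - 5)² = (-45/7)² = 2025/49)
x(-1802) + W(1/(220 - 170)) = -1/38*(-1802) + 2025/49 = 901/19 + 2025/49 = 82624/931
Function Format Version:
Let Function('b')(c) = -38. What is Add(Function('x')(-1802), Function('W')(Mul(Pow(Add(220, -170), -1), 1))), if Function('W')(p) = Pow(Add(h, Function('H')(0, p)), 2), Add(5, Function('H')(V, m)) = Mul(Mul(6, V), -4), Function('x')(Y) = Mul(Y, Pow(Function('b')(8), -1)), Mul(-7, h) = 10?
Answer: Rational(82624, 931) ≈ 88.748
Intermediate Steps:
h = Rational(-10, 7) (h = Mul(Rational(-1, 7), 10) = Rational(-10, 7) ≈ -1.4286)
Function('x')(Y) = Mul(Rational(-1, 38), Y) (Function('x')(Y) = Mul(Y, Pow(-38, -1)) = Mul(Y, Rational(-1, 38)) = Mul(Rational(-1, 38), Y))
Function('H')(V, m) = Add(-5, Mul(-24, V)) (Function('H')(V, m) = Add(-5, Mul(Mul(6, V), -4)) = Add(-5, Mul(-24, V)))
Function('W')(p) = Rational(2025, 49) (Function('W')(p) = Pow(Add(Rational(-10, 7), Add(-5, Mul(-24, 0))), 2) = Pow(Add(Rational(-10, 7), Add(-5, 0)), 2) = Pow(Add(Rational(-10, 7), -5), 2) = Pow(Rational(-45, 7), 2) = Rational(2025, 49))
Add(Function('x')(-1802), Function('W')(Mul(Pow(Add(220, -170), -1), 1))) = Add(Mul(Rational(-1, 38), -1802), Rational(2025, 49)) = Add(Rational(901, 19), Rational(2025, 49)) = Rational(82624, 931)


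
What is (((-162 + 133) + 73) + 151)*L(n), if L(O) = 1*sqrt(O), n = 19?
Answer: 195*sqrt(19) ≈ 849.99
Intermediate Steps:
L(O) = sqrt(O)
(((-162 + 133) + 73) + 151)*L(n) = (((-162 + 133) + 73) + 151)*sqrt(19) = ((-29 + 73) + 151)*sqrt(19) = (44 + 151)*sqrt(19) = 195*sqrt(19)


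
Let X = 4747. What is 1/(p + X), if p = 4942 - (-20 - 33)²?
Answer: 1/6880 ≈ 0.00014535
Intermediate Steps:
p = 2133 (p = 4942 - 1*(-53)² = 4942 - 1*2809 = 4942 - 2809 = 2133)
1/(p + X) = 1/(2133 + 4747) = 1/6880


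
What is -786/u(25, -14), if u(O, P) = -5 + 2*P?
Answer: 262/11 ≈ 23.818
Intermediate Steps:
-786/u(25, -14) = -786/(-5 + 2*(-14)) = -786/(-5 - 28) = -786/(-33) = -786*(-1/33) = 262/11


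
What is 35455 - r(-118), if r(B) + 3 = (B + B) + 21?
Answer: 35673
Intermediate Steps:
r(B) = 18 + 2*B (r(B) = -3 + ((B + B) + 21) = -3 + (2*B + 21) = -3 + (21 + 2*B) = 18 + 2*B)
35455 - r(-118) = 35455 - (18 + 2*(-118)) = 35455 - (18 - 236) = 35455 - 1*(-218) = 35455 + 218 = 35673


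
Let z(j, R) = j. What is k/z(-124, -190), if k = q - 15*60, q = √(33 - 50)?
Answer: 225/31 - I*√17/124 ≈ 7.2581 - 0.033251*I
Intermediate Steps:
q = I*√17 (q = √(-17) = I*√17 ≈ 4.1231*I)
k = -900 + I*√17 (k = I*√17 - 15*60 = I*√17 - 900 = -900 + I*√17 ≈ -900.0 + 4.1231*I)
k/z(-124, -190) = (-900 + I*√17)/(-124) = (-900 + I*√17)*(-1/124) = 225/31 - I*√17/124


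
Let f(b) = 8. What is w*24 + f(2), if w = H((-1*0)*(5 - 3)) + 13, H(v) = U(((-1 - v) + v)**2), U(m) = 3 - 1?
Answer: 368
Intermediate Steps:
U(m) = 2
H(v) = 2
w = 15 (w = 2 + 13 = 15)
w*24 + f(2) = 15*24 + 8 = 360 + 8 = 368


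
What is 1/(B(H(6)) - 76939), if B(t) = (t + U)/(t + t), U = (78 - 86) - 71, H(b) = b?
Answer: -12/923341 ≈ -1.2996e-5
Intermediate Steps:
U = -79 (U = -8 - 71 = -79)
B(t) = (-79 + t)/(2*t) (B(t) = (t - 79)/(t + t) = (-79 + t)/((2*t)) = (-79 + t)*(1/(2*t)) = (-79 + t)/(2*t))
1/(B(H(6)) - 76939) = 1/((½)*(-79 + 6)/6 - 76939) = 1/((½)*(⅙)*(-73) - 76939) = 1/(-73/12 - 76939) = 1/(-923341/12) = -12/923341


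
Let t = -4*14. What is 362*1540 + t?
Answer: 557424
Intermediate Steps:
t = -56
362*1540 + t = 362*1540 - 56 = 557480 - 56 = 557424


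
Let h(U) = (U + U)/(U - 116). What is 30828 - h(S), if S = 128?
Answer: 92420/3 ≈ 30807.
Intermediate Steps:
h(U) = 2*U/(-116 + U) (h(U) = (2*U)/(-116 + U) = 2*U/(-116 + U))
30828 - h(S) = 30828 - 2*128/(-116 + 128) = 30828 - 2*128/12 = 30828 - 1*64/3 = 30828 - 64/3 = 92420/3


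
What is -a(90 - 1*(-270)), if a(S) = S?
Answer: -360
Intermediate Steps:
-a(90 - 1*(-270)) = -(90 - 1*(-270)) = -(90 + 270) = -1*360 = -360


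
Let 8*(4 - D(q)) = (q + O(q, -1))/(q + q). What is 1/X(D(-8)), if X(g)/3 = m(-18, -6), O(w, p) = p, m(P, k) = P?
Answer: -1/54 ≈ -0.018519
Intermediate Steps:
D(q) = 4 - (-1 + q)/(16*q) (D(q) = 4 - (q - 1)/(8*(q + q)) = 4 - (-1 + q)/(8*(2*q)) = 4 - (-1 + q)*1/(2*q)/8 = 4 - (-1 + q)/(16*q))
X(g) = -54 (X(g) = 3*(-18) = -54)
1/X(D(-8)) = 1/(-54) = -1/54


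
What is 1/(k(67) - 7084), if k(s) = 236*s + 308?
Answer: 1/9036 ≈ 0.00011067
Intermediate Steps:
k(s) = 308 + 236*s
1/(k(67) - 7084) = 1/((308 + 236*67) - 7084) = 1/((308 + 15812) - 7084) = 1/(16120 - 7084) = 1/9036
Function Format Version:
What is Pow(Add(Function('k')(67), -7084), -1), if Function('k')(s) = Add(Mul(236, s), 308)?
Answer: Rational(1, 9036) ≈ 0.00011067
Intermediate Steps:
Function('k')(s) = Add(308, Mul(236, s))
Pow(Add(Function('k')(67), -7084), -1) = Pow(Add(Add(308, Mul(236, 67)), -7084), -1) = Pow(Add(Add(308, 15812), -7084), -1) = Pow(Add(16120, -7084), -1) = Pow(9036, -1) = Rational(1, 9036)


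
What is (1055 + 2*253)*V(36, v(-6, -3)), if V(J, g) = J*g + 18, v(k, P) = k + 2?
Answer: -196686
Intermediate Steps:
v(k, P) = 2 + k
V(J, g) = 18 + J*g
(1055 + 2*253)*V(36, v(-6, -3)) = (1055 + 2*253)*(18 + 36*(2 - 6)) = (1055 + 506)*(18 + 36*(-4)) = 1561*(18 - 144) = 1561*(-126) = -196686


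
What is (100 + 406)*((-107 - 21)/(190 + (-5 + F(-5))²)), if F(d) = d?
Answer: -32384/145 ≈ -223.34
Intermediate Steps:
(100 + 406)*((-107 - 21)/(190 + (-5 + F(-5))²)) = (100 + 406)*((-107 - 21)/(190 + (-5 - 5)²)) = 506*(-128/(190 + (-10)²)) = 506*(-128/(190 + 100)) = 506*(-128/290) = 506*(-128*1/290) = 506*(-64/145) = -32384/145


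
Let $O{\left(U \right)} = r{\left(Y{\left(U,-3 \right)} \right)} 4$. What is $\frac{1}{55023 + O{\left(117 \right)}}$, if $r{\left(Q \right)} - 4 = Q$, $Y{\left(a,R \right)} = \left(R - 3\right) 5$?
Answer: $\frac{1}{54919} \approx 1.8209 \cdot 10^{-5}$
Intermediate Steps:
$Y{\left(a,R \right)} = -15 + 5 R$ ($Y{\left(a,R \right)} = \left(-3 + R\right) 5 = -15 + 5 R$)
$r{\left(Q \right)} = 4 + Q$
$O{\left(U \right)} = -104$ ($O{\left(U \right)} = \left(4 + \left(-15 + 5 \left(-3\right)\right)\right) 4 = \left(4 - 30\right) 4 = \left(-26\right) 4 = -104$)
$\frac{1}{55023 + O{\left(117 \right)}} = \frac{1}{55023 - 104} = \frac{1}{54919}$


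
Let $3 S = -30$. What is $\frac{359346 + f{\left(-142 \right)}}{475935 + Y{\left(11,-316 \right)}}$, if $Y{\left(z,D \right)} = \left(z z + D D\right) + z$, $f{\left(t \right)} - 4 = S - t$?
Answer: $\frac{359482}{575923} \approx 0.62418$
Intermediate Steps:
$S = -10$ ($S = \frac{1}{3} \left(-30\right) = -10$)
$f{\left(t \right)} = -6 - t$ ($f{\left(t \right)} = 4 - \left(10 + t\right) = -6 - t$)
$Y{\left(z,D \right)} = z + D^{2} + z^{2}$ ($Y{\left(z,D \right)} = \left(z^{2} + D^{2}\right) + z = \left(D^{2} + z^{2}\right) + z = z + D^{2} + z^{2}$)
$\frac{359346 + f{\left(-142 \right)}}{475935 + Y{\left(11,-316 \right)}} = \frac{359346 - -136}{475935 + \left(11 + \left(-316\right)^{2} + 11^{2}\right)} = \frac{359346 + \left(-6 + 142\right)}{475935 + \left(11 + 99856 + 121\right)} = \frac{359346 + 136}{475935 + 99988} = \frac{359482}{575923}$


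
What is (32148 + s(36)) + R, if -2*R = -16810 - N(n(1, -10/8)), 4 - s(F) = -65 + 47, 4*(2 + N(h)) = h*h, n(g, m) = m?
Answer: 5193497/128 ≈ 40574.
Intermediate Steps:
N(h) = -2 + h²/4 (N(h) = -2 + (h*h)/4 = -2 + h²/4)
s(F) = 22 (s(F) = 4 - (-65 + 47) = 4 - 1*(-18) = 4 + 18 = 22)
R = 1075737/128 (R = -(-16810 - (-2 + (-10/8)²/4))/2 = -(-16810 - (-2 + (-10*⅛)²/4))/2 = -(-16810 - (-2 + (-5/4)²/4))/2 = -(-16810 - (-2 + (¼)*(25/16)))/2 = -(-16810 - (-2 + 25/64))/2 = -(-16810 - 1*(-103/64))/2 = -(-16810 + 103/64)/2 = -½*(-1075737/64) = 1075737/128 ≈ 8404.2)
(32148 + s(36)) + R = (32148 + 22) + 1075737/128 = 32170 + 1075737/128 = 5193497/128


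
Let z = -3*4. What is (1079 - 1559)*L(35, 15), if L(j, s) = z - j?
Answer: 22560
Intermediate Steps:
z = -12
L(j, s) = -12 - j
(1079 - 1559)*L(35, 15) = (1079 - 1559)*(-12 - 1*35) = -480*(-12 - 35) = -480*(-47) = 22560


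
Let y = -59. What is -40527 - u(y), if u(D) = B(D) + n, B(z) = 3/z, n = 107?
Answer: -2397403/59 ≈ -40634.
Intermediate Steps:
u(D) = 107 + 3/D (u(D) = 3/D + 107 = 107 + 3/D)
-40527 - u(y) = -40527 - (107 + 3/(-59)) = -40527 - (107 + 3*(-1/59)) = -40527 - (107 - 3/59) = -40527 - 1*6310/59 = -40527 - 6310/59 = -2397403/59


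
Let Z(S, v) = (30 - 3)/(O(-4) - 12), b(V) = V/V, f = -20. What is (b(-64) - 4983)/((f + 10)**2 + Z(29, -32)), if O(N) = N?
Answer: -79712/1573 ≈ -50.675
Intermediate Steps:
b(V) = 1
Z(S, v) = -27/16 (Z(S, v) = (30 - 3)/(-4 - 12) = 27/(-16) = 27*(-1/16) = -27/16)
(b(-64) - 4983)/((f + 10)**2 + Z(29, -32)) = (1 - 4983)/((-20 + 10)**2 - 27/16) = -4982/((-10)**2 - 27/16) = -4982/(100 - 27/16) = -4982/1573/16 = -4982*16/1573 = -79712/1573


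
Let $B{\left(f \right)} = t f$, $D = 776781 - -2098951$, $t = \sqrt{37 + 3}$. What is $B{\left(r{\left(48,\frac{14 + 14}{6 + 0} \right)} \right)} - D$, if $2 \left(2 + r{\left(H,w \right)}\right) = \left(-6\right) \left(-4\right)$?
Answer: $-2875732 + 20 \sqrt{10} \approx -2.8757 \cdot 10^{6}$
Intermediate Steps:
$t = 2 \sqrt{10}$ ($t = \sqrt{40} = 2 \sqrt{10} \approx 6.3246$)
$r{\left(H,w \right)} = 10$ ($r{\left(H,w \right)} = -2 + \frac{\left(-6\right) \left(-4\right)}{2} = -2 + \frac{1}{2} \cdot 24 = -2 + 12 = 10$)
$D = 2875732$ ($D = 776781 + 2098951 = 2875732$)
$B{\left(f \right)} = 2 f \sqrt{10}$ ($B{\left(f \right)} = 2 \sqrt{10} f = 2 f \sqrt{10}$)
$B{\left(r{\left(48,\frac{14 + 14}{6 + 0} \right)} \right)} - D = 2 \cdot 10 \sqrt{10} - 2875732 = 20 \sqrt{10} - 2875732 = -2875732 + 20 \sqrt{10}$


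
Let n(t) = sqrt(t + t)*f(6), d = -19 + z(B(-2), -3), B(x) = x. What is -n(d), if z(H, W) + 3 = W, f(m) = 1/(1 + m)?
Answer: -5*I*sqrt(2)/7 ≈ -1.0102*I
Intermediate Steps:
z(H, W) = -3 + W
d = -25 (d = -19 + (-3 - 3) = -19 - 6 = -25)
n(t) = sqrt(2)*sqrt(t)/7 (n(t) = sqrt(t + t)/(1 + 6) = sqrt(2*t)/7 = (sqrt(2)*sqrt(t))*(1/7) = sqrt(2)*sqrt(t)/7)
-n(d) = -sqrt(2)*sqrt(-25)/7 = -sqrt(2)*5*I/7 = -5*I*sqrt(2)/7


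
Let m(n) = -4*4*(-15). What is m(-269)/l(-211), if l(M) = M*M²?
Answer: -240/9393931 ≈ -2.5548e-5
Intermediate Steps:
l(M) = M³
m(n) = 240 (m(n) = -16*(-15) = 240)
m(-269)/l(-211) = 240/((-211)³) = 240/(-9393931) = 240*(-1/9393931) = -240/9393931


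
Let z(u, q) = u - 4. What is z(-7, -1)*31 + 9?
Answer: -332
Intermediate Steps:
z(u, q) = -4 + u
z(-7, -1)*31 + 9 = (-4 - 7)*31 + 9 = -11*31 + 9 = -341 + 9 = -332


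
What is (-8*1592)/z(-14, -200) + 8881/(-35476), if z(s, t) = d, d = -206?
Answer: 224996425/3654028 ≈ 61.575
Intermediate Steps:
z(s, t) = -206
(-8*1592)/z(-14, -200) + 8881/(-35476) = -8*1592/(-206) + 8881/(-35476) = -12736*(-1/206) + 8881*(-1/35476) = 6368/103 - 8881/35476 = 224996425/3654028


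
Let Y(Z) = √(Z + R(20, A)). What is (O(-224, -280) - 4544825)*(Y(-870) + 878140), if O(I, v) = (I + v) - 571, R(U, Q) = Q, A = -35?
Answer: -3991936626000 - 4545900*I*√905 ≈ -3.9919e+12 - 1.3676e+8*I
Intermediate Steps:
O(I, v) = -571 + I + v
Y(Z) = √(-35 + Z) (Y(Z) = √(Z - 35) = √(-35 + Z))
(O(-224, -280) - 4544825)*(Y(-870) + 878140) = ((-571 - 224 - 280) - 4544825)*(√(-35 - 870) + 878140) = (-1075 - 4544825)*(√(-905) + 878140) = -4545900*(I*√905 + 878140) = -4545900*(878140 + I*√905) = -3991936626000 - 4545900*I*√905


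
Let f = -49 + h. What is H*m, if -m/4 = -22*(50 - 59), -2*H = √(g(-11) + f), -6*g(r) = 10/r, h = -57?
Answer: 12*I*√115269 ≈ 4074.2*I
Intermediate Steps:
g(r) = -5/(3*r)
f = -106 (f = -49 - 57 = -106)
H = -I*√115269/66 (H = -√(-5/3/(-11) - 106)/2 = -√(-5/3*(-1/11) - 106)/2 = -√(5/33 - 106)/2 = -I*√115269/66 ≈ -5.1441*I)
m = -792 (m = -(-88)*(50 - 59) = -(-88)*(-9) = -4*198 = -792)
H*m = -I*√115269/66*(-792) = 12*I*√115269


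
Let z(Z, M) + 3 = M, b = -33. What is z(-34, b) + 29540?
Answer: 29504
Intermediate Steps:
z(Z, M) = -3 + M
z(-34, b) + 29540 = (-3 - 33) + 29540 = -36 + 29540 = 29504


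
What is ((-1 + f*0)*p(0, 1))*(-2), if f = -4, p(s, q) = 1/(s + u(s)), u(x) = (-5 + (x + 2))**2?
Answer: 2/9 ≈ 0.22222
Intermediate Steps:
u(x) = (-3 + x)**2 (u(x) = (-5 + (2 + x))**2 = (-3 + x)**2)
p(s, q) = 1/(s + (-3 + s)**2)
((-1 + f*0)*p(0, 1))*(-2) = ((-1 - 4*0)/(0 + (-3 + 0)**2))*(-2) = ((-1 + 0)/(0 + (-3)**2))*(-2) = -1/(0 + 9)*(-2) = -1/9*(-2) = 2/9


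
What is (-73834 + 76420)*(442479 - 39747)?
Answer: 1041464952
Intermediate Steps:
(-73834 + 76420)*(442479 - 39747) = 2586*402732 = 1041464952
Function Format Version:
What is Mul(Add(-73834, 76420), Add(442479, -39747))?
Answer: 1041464952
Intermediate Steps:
Mul(Add(-73834, 76420), Add(442479, -39747)) = Mul(2586, 402732) = 1041464952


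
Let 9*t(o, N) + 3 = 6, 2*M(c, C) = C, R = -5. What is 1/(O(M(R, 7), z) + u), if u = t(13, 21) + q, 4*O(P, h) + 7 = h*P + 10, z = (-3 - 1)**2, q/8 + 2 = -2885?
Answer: -12/276971 ≈ -4.3326e-5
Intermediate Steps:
M(c, C) = C/2
q = -23096 (q = -16 + 8*(-2885) = -16 - 23080 = -23096)
t(o, N) = 1/3 (t(o, N) = -1/3 + (1/9)*6 = -1/3 + 2/3 = 1/3)
z = 16 (z = (-4)**2 = 16)
O(P, h) = 3/4 + P*h/4 (O(P, h) = -7/4 + (h*P + 10)/4 = -7/4 + (P*h + 10)/4 = -7/4 + (10 + P*h)/4 = -7/4 + (5/2 + P*h/4) = 3/4 + P*h/4)
u = -69287/3 (u = 1/3 - 23096 = -69287/3 ≈ -23096.)
1/(O(M(R, 7), z) + u) = 1/((3/4 + (1/4)*((1/2)*7)*16) - 69287/3) = 1/((3/4 + (1/4)*(7/2)*16) - 69287/3) = 1/((3/4 + 14) - 69287/3) = 1/(59/4 - 69287/3) = 1/(-276971/12) = -12/276971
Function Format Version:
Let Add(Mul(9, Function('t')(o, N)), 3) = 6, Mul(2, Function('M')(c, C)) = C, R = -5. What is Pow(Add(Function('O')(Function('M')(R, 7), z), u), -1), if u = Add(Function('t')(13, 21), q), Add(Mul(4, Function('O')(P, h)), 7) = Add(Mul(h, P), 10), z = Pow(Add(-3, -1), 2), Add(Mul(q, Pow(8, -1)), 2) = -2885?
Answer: Rational(-12, 276971) ≈ -4.3326e-5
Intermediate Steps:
Function('M')(c, C) = Mul(Rational(1, 2), C)
q = -23096 (q = Add(-16, Mul(8, -2885)) = Add(-16, -23080) = -23096)
Function('t')(o, N) = Rational(1, 3) (Function('t')(o, N) = Add(Rational(-1, 3), Mul(Rational(1, 9), 6)) = Add(Rational(-1, 3), Rational(2, 3)) = Rational(1, 3))
z = 16 (z = Pow(-4, 2) = 16)
Function('O')(P, h) = Add(Rational(3, 4), Mul(Rational(1, 4), P, h)) (Function('O')(P, h) = Add(Rational(-7, 4), Mul(Rational(1, 4), Add(Mul(h, P), 10))) = Add(Rational(-7, 4), Mul(Rational(1, 4), Add(Mul(P, h), 10))) = Add(Rational(-7, 4), Mul(Rational(1, 4), Add(10, Mul(P, h)))) = Add(Rational(-7, 4), Add(Rational(5, 2), Mul(Rational(1, 4), P, h))) = Add(Rational(3, 4), Mul(Rational(1, 4), P, h)))
u = Rational(-69287, 3) (u = Add(Rational(1, 3), -23096) = Rational(-69287, 3) ≈ -23096.)
Pow(Add(Function('O')(Function('M')(R, 7), z), u), -1) = Pow(Add(Add(Rational(3, 4), Mul(Rational(1, 4), Mul(Rational(1, 2), 7), 16)), Rational(-69287, 3)), -1) = Pow(Add(Add(Rational(3, 4), Mul(Rational(1, 4), Rational(7, 2), 16)), Rational(-69287, 3)), -1) = Pow(Add(Add(Rational(3, 4), 14), Rational(-69287, 3)), -1) = Pow(Add(Rational(59, 4), Rational(-69287, 3)), -1) = Pow(Rational(-276971, 12), -1) = Rational(-12, 276971)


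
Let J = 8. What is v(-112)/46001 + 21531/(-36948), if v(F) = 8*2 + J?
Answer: -329853593/566548316 ≈ -0.58222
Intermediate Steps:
v(F) = 24 (v(F) = 8*2 + 8 = 16 + 8 = 24)
v(-112)/46001 + 21531/(-36948) = 24/46001 + 21531/(-36948) = 24*(1/46001) + 21531*(-1/36948) = 24/46001 - 7177/12316 = -329853593/566548316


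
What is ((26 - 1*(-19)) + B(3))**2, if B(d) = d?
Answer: 2304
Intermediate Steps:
((26 - 1*(-19)) + B(3))**2 = ((26 - 1*(-19)) + 3)**2 = ((26 + 19) + 3)**2 = (45 + 3)**2 = 48**2 = 2304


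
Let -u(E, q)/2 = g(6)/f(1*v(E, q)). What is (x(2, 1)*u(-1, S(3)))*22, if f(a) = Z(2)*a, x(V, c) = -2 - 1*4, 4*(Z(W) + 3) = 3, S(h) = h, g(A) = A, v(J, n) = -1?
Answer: 704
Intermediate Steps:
Z(W) = -9/4 (Z(W) = -3 + (1/4)*3 = -3 + 3/4 = -9/4)
x(V, c) = -6 (x(V, c) = -2 - 4 = -6)
f(a) = -9*a/4
u(E, q) = -16/3 (u(E, q) = -12/((-9*(-1)/4)) = -12/((-9/4*(-1))) = -12/9/4 = -12*4/9 = -2*8/3 = -16/3)
(x(2, 1)*u(-1, S(3)))*22 = -6*(-16/3)*22 = 32*22 = 704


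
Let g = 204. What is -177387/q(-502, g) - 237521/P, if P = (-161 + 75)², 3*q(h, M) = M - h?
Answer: -2051776291/2610788 ≈ -785.88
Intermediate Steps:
q(h, M) = -h/3 + M/3 (q(h, M) = (M - h)/3 = -h/3 + M/3)
P = 7396 (P = (-86)² = 7396)
-177387/q(-502, g) - 237521/P = -177387/(-⅓*(-502) + (⅓)*204) - 237521/7396 = -177387/(502/3 + 68) - 237521*1/7396 = -177387/706/3 - 237521/7396 = -177387*3/706 - 237521/7396 = -532161/706 - 237521/7396 = -2051776291/2610788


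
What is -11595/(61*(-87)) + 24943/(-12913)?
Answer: 5784578/22843097 ≈ 0.25323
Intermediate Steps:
-11595/(61*(-87)) + 24943/(-12913) = -11595/(-5307) + 24943*(-1/12913) = -11595*(-1/5307) - 24943/12913 = 3865/1769 - 24943/12913 = 5784578/22843097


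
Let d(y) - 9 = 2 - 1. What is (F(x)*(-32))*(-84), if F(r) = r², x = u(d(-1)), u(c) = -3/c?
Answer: 6048/25 ≈ 241.92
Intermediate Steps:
d(y) = 10 (d(y) = 9 + (2 - 1) = 9 + 1 = 10)
x = -3/10 ≈ -0.30000
(F(x)*(-32))*(-84) = ((-3/10)²*(-32))*(-84) = ((9/100)*(-32))*(-84) = -72/25*(-84) = 6048/25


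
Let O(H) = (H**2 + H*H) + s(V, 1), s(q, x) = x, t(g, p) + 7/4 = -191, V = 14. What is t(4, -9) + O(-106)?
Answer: 89121/4 ≈ 22280.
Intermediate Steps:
t(g, p) = -771/4 (t(g, p) = -7/4 - 191 = -771/4)
O(H) = 1 + 2*H**2 (O(H) = (H**2 + H*H) + 1 = (H**2 + H**2) + 1 = 2*H**2 + 1 = 1 + 2*H**2)
t(4, -9) + O(-106) = -771/4 + (1 + 2*(-106)**2) = -771/4 + (1 + 2*11236) = -771/4 + (1 + 22472) = -771/4 + 22473 = 89121/4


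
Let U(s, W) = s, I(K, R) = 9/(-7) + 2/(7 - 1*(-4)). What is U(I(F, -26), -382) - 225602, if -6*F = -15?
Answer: -17371439/77 ≈ -2.2560e+5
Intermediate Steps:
F = 5/2 (F = -⅙*(-15) = 5/2 ≈ 2.5000)
I(K, R) = -85/77 (I(K, R) = 9*(-⅐) + 2/(7 + 4) = -9/7 + 2/11 = -85/77)
U(I(F, -26), -382) - 225602 = -85/77 - 225602 = -17371439/77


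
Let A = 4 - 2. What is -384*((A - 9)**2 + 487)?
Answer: -205824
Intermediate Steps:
A = 2
-384*((A - 9)**2 + 487) = -384*((2 - 9)**2 + 487) = -384*((-7)**2 + 487) = -384*(49 + 487) = -384*536 = -205824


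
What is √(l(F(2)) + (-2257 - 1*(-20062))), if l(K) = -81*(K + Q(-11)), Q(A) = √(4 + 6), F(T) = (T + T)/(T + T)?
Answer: √(17724 - 81*√10) ≈ 132.17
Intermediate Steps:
F(T) = 1 (F(T) = (2*T)/((2*T)) = (2*T)*(1/(2*T)) = 1)
Q(A) = √10
l(K) = -81*K - 81*√10 (l(K) = -81*(K + √10) = -81*K - 81*√10)
√(l(F(2)) + (-2257 - 1*(-20062))) = √((-81*1 - 81*√10) + (-2257 - 1*(-20062))) = √((-81 - 81*√10) + (-2257 + 20062)) = √((-81 - 81*√10) + 17805) = √(17724 - 81*√10)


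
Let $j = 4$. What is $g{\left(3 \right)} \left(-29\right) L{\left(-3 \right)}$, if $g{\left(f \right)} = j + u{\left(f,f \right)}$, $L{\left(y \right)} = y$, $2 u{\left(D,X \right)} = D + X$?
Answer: $609$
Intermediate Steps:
$u{\left(D,X \right)} = \frac{D}{2} + \frac{X}{2}$ ($u{\left(D,X \right)} = \frac{D + X}{2} = \frac{D}{2} + \frac{X}{2}$)
$g{\left(f \right)} = 4 + f$ ($g{\left(f \right)} = 4 + \left(\frac{f}{2} + \frac{f}{2}\right) = 4 + f$)
$g{\left(3 \right)} \left(-29\right) L{\left(-3 \right)} = \left(4 + 3\right) \left(-29\right) \left(-3\right) = 7 \left(-29\right) \left(-3\right) = \left(-203\right) \left(-3\right) = 609$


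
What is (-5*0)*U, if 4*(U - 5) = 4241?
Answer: 0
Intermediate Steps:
U = 4261/4 (U = 5 + (¼)*4241 = 5 + 4241/4 = 4261/4 ≈ 1065.3)
(-5*0)*U = -5*0*(4261/4) = 0*(4261/4) = 0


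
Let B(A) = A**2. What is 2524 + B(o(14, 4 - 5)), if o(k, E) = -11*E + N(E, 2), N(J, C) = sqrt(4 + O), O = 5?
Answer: 2720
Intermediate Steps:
N(J, C) = 3 (N(J, C) = sqrt(4 + 5) = sqrt(9) = 3)
o(k, E) = 3 - 11*E (o(k, E) = -11*E + 3 = 3 - 11*E)
2524 + B(o(14, 4 - 5)) = 2524 + (3 - 11*(4 - 5))**2 = 2524 + (3 - 11*(-1))**2 = 2524 + (3 + 11)**2 = 2524 + 14**2 = 2524 + 196 = 2720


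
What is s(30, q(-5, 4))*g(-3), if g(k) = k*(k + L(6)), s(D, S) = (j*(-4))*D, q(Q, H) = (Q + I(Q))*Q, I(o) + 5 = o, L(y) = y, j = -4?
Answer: -4320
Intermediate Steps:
I(o) = -5 + o
q(Q, H) = Q*(-5 + 2*Q) (q(Q, H) = (Q + (-5 + Q))*Q = (-5 + 2*Q)*Q = Q*(-5 + 2*Q))
s(D, S) = 16*D (s(D, S) = (-4*(-4))*D = 16*D)
g(k) = k*(6 + k) (g(k) = k*(k + 6) = k*(6 + k))
s(30, q(-5, 4))*g(-3) = (16*30)*(-3*(6 - 3)) = 480*(-3*3) = 480*(-9) = -4320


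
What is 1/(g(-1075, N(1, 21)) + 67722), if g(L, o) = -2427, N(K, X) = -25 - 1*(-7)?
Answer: 1/65295 ≈ 1.5315e-5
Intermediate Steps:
N(K, X) = -18 (N(K, X) = -25 + 7 = -18)
1/(g(-1075, N(1, 21)) + 67722) = 1/(-2427 + 67722) = 1/65295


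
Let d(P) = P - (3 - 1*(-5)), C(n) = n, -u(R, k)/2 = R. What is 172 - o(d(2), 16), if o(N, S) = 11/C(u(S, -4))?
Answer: 5515/32 ≈ 172.34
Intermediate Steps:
u(R, k) = -2*R
d(P) = -8 + P (d(P) = P - (3 + 5) = P - 1*8 = P - 8 = -8 + P)
o(N, S) = -11/(2*S) (o(N, S) = 11/((-2*S)) = 11*(-1/(2*S)) = -11/(2*S))
172 - o(d(2), 16) = 172 - (-11)/(2*16) = 172 - 1*(-11/32) = 172 + 11/32 = 5515/32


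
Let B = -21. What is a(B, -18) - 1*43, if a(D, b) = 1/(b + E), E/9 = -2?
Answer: -1549/36 ≈ -43.028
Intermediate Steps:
E = -18 (E = 9*(-2) = -18)
a(D, b) = 1/(-18 + b) (a(D, b) = 1/(b - 18) = 1/(-18 + b))
a(B, -18) - 1*43 = 1/(-18 - 18) - 1*43 = 1/(-36) - 43 = -1/36 - 43 = -1549/36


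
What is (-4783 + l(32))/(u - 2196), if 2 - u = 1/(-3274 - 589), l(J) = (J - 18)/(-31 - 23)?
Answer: 498898724/228836367 ≈ 2.1802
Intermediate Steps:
l(J) = ⅓ - J/54 (l(J) = (-18 + J)/(-54) = (-18 + J)*(-1/54) = ⅓ - J/54)
u = 7727/3863 (u = 2 - 1/(-3274 - 589) = 2 - 1/(-3863) = 2 - 1*(-1/3863) = 2 + 1/3863 = 7727/3863 ≈ 2.0003)
(-4783 + l(32))/(u - 2196) = (-4783 + (⅓ - 1/54*32))/(7727/3863 - 2196) = (-4783 + (⅓ - 16/27))/(-8475421/3863) = (-4783 - 7/27)*(-3863/8475421) = -129148/27*(-3863/8475421) = 498898724/228836367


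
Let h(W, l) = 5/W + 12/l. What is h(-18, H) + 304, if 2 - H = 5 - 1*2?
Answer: 5251/18 ≈ 291.72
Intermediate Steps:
H = -1 (H = 2 - (5 - 1*2) = 2 - (5 - 2) = 2 - 1*3 = 2 - 3 = -1)
h(-18, H) + 304 = (5/(-18) + 12/(-1)) + 304 = (5*(-1/18) + 12*(-1)) + 304 = (-5/18 - 12) + 304 = -221/18 + 304 = 5251/18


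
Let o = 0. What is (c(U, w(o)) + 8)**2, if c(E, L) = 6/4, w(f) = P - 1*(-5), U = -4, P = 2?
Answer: 361/4 ≈ 90.250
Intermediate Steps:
w(f) = 7 (w(f) = 2 - 1*(-5) = 2 + 5 = 7)
c(E, L) = 3/2 (c(E, L) = 6*(1/4) = 3/2)
(c(U, w(o)) + 8)**2 = (3/2 + 8)**2 = (19/2)**2 = 361/4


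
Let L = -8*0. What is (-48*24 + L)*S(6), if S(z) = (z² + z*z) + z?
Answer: -89856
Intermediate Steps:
L = 0
S(z) = z + 2*z² (S(z) = (z² + z²) + z = 2*z² + z = z + 2*z²)
(-48*24 + L)*S(6) = (-48*24 + 0)*(6*(1 + 2*6)) = (-1152 + 0)*(6*(1 + 12)) = -6912*13 = -1152*78 = -89856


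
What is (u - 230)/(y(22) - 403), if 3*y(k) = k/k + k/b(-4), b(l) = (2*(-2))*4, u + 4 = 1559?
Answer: -424/129 ≈ -3.2868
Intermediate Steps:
u = 1555 (u = -4 + 1559 = 1555)
b(l) = -16 (b(l) = -4*4 = -16)
y(k) = ⅓ - k/48 (y(k) = (k/k + k/(-16))/3 = (1 + k*(-1/16))/3 = (1 - k/16)/3 = ⅓ - k/48)
(u - 230)/(y(22) - 403) = (1555 - 230)/((⅓ - 1/48*22) - 403) = 1325/((⅓ - 11/24) - 403) = 1325/(-⅛ - 403) = 1325/(-3225/8) = 1325*(-8/3225) = -424/129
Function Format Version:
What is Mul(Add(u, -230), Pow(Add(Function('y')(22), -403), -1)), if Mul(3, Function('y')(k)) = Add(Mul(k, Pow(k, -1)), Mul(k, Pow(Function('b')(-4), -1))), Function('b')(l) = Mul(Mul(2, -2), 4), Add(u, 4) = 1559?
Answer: Rational(-424, 129) ≈ -3.2868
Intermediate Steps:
u = 1555 (u = Add(-4, 1559) = 1555)
Function('b')(l) = -16 (Function('b')(l) = Mul(-4, 4) = -16)
Function('y')(k) = Add(Rational(1, 3), Mul(Rational(-1, 48), k)) (Function('y')(k) = Mul(Rational(1, 3), Add(Mul(k, Pow(k, -1)), Mul(k, Pow(-16, -1)))) = Mul(Rational(1, 3), Add(1, Mul(k, Rational(-1, 16)))) = Mul(Rational(1, 3), Add(1, Mul(Rational(-1, 16), k))) = Add(Rational(1, 3), Mul(Rational(-1, 48), k)))
Mul(Add(u, -230), Pow(Add(Function('y')(22), -403), -1)) = Mul(Add(1555, -230), Pow(Add(Add(Rational(1, 3), Mul(Rational(-1, 48), 22)), -403), -1)) = Mul(1325, Pow(Add(Add(Rational(1, 3), Rational(-11, 24)), -403), -1)) = Mul(1325, Pow(Add(Rational(-1, 8), -403), -1)) = Mul(1325, Pow(Rational(-3225, 8), -1)) = Mul(1325, Rational(-8, 3225)) = Rational(-424, 129)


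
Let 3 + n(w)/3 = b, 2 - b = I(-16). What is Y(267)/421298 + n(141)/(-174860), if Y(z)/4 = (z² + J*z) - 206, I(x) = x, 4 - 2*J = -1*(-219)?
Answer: 2962365851/7366816828 ≈ 0.40212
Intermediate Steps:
J = -215/2 (J = 2 - (-1)*(-219)/2 = 2 - ½*219 = 2 - 219/2 = -215/2 ≈ -107.50)
b = 18 (b = 2 - 1*(-16) = 2 + 16 = 18)
n(w) = 45 (n(w) = -9 + 3*18 = -9 + 54 = 45)
Y(z) = -824 - 430*z + 4*z² (Y(z) = 4*((z² - 215*z/2) - 206) = 4*(-206 + z² - 215*z/2) = -824 - 430*z + 4*z²)
Y(267)/421298 + n(141)/(-174860) = (-824 - 430*267 + 4*267²)/421298 + 45/(-174860) = (-824 - 114810 + 4*71289)*(1/421298) + 45*(-1/174860) = (-824 - 114810 + 285156)*(1/421298) - 9/34972 = 169522*(1/421298) - 9/34972 = 84761/210649 - 9/34972 = 2962365851/7366816828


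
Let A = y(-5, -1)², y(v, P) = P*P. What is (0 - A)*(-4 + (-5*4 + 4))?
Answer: 20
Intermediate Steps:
y(v, P) = P²
A = 1 (A = ((-1)²)² = 1² = 1)
(0 - A)*(-4 + (-5*4 + 4)) = (0 - 1*1)*(-4 + (-5*4 + 4)) = (0 - 1)*(-4 + (-20 + 4)) = -(-4 - 16) = -1*(-20) = 20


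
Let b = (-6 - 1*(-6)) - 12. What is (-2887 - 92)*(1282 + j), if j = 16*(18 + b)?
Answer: -4105062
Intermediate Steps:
b = -12 (b = (-6 + 6) - 12 = 0 - 12 = -12)
j = 96 (j = 16*(18 - 12) = 16*6 = 96)
(-2887 - 92)*(1282 + j) = (-2887 - 92)*(1282 + 96) = -2979*1378 = -4105062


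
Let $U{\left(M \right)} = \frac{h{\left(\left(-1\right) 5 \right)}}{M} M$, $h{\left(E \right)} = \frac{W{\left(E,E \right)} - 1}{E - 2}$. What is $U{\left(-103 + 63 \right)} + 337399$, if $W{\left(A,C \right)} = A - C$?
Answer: $\frac{2361794}{7} \approx 3.374 \cdot 10^{5}$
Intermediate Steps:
$h{\left(E \right)} = - \frac{1}{-2 + E}$ ($h{\left(E \right)} = \frac{\left(E - E\right) - 1}{E - 2} = \frac{0 - 1}{-2 + E} = - \frac{1}{-2 + E}$)
$U{\left(M \right)} = \frac{1}{7}$ ($U{\left(M \right)} = \frac{\left(-1\right) \frac{1}{-2 - 5}}{M} M = \frac{\left(-1\right) \frac{1}{-7}}{M} M = \frac{\left(-1\right) \left(- \frac{1}{7}\right)}{M} M = \frac{1}{7 M} M = \frac{1}{7}$)
$U{\left(-103 + 63 \right)} + 337399 = \frac{1}{7} + 337399 = \frac{2361794}{7}$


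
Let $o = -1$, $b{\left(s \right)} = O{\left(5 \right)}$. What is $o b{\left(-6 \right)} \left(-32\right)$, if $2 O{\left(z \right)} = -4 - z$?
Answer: $-144$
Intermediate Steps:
$O{\left(z \right)} = -2 - \frac{z}{2}$ ($O{\left(z \right)} = \frac{-4 - z}{2} = -2 - \frac{z}{2}$)
$b{\left(s \right)} = - \frac{9}{2}$ ($b{\left(s \right)} = -2 - \frac{5}{2} = - \frac{9}{2}$)
$o b{\left(-6 \right)} \left(-32\right) = \left(-1\right) \left(- \frac{9}{2}\right) \left(-32\right) = \frac{9}{2} \left(-32\right) = -144$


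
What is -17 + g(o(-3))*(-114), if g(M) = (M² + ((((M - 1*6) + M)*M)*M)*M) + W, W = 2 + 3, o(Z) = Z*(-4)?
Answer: -3562859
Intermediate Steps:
o(Z) = -4*Z
W = 5
g(M) = 5 + M² + M³*(-6 + 2*M) (g(M) = (M² + ((((M - 1*6) + M)*M)*M)*M) + 5 = (M² + ((((M - 6) + M)*M)*M)*M) + 5 = (M² + ((((-6 + M) + M)*M)*M)*M) + 5 = (M² + (((-6 + 2*M)*M)*M)*M) + 5 = (M² + ((M*(-6 + 2*M))*M)*M) + 5 = (M² + (M²*(-6 + 2*M))*M) + 5 = (M² + M³*(-6 + 2*M)) + 5 = 5 + M² + M³*(-6 + 2*M))
-17 + g(o(-3))*(-114) = -17 + (5 + (-4*(-3))² - 6*(-4*(-3))³ + 2*(-4*(-3))⁴)*(-114) = -17 + (5 + 12² - 6*12³ + 2*12⁴)*(-114) = -17 + (5 + 144 - 6*1728 + 2*20736)*(-114) = -17 + (5 + 144 - 10368 + 41472)*(-114) = -17 + 31253*(-114) = -17 - 3562842 = -3562859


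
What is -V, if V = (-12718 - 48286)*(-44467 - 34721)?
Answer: -4830784752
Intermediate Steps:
V = 4830784752 (V = -61004*(-79188) = 4830784752)
-V = -1*4830784752 = -4830784752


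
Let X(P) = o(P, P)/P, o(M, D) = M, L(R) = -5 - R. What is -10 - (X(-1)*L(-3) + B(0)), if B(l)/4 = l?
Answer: -8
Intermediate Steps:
B(l) = 4*l
X(P) = 1 (X(P) = P/P = 1)
-10 - (X(-1)*L(-3) + B(0)) = -10 - (1*(-5 - 1*(-3)) + 4*0) = -10 - (1*(-5 + 3) + 0) = -10 - (1*(-2) + 0) = -10 - (-2 + 0) = -10 - 1*(-2) = -10 + 2 = -8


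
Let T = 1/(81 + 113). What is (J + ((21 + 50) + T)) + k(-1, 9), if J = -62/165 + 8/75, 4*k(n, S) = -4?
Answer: 3720419/53350 ≈ 69.736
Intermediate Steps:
k(n, S) = -1 (k(n, S) = (¼)*(-4) = -1)
T = 1/194 ≈ 0.0051546
J = -74/275 (J = -62*1/165 + 8*(1/75) = -62/165 + 8/75 = -74/275 ≈ -0.26909)
(J + ((21 + 50) + T)) + k(-1, 9) = (-74/275 + ((21 + 50) + 1/194)) - 1 = (-74/275 + (71 + 1/194)) - 1 = (-74/275 + 13775/194) - 1 = 3773769/53350 - 1 = 3720419/53350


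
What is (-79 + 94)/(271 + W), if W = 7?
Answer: 15/278 ≈ 0.053957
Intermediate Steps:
(-79 + 94)/(271 + W) = (-79 + 94)/(271 + 7) = 15/278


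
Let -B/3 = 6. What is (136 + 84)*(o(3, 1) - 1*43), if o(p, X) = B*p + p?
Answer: -20680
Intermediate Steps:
B = -18 (B = -3*6 = -18)
o(p, X) = -17*p (o(p, X) = -18*p + p = -17*p)
(136 + 84)*(o(3, 1) - 1*43) = (136 + 84)*(-17*3 - 1*43) = 220*(-51 - 43) = 220*(-94) = -20680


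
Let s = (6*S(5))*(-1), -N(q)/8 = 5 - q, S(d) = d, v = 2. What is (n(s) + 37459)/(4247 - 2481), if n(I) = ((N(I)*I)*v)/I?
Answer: 36899/1766 ≈ 20.894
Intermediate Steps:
N(q) = -40 + 8*q (N(q) = -8*(5 - q) = -40 + 8*q)
s = -30 (s = (6*5)*(-1) = 30*(-1) = -30)
n(I) = -80 + 16*I (n(I) = (((-40 + 8*I)*I)*2)/I = ((I*(-40 + 8*I))*2)/I = (2*I*(-40 + 8*I))/I = -80 + 16*I)
(n(s) + 37459)/(4247 - 2481) = ((-80 + 16*(-30)) + 37459)/(4247 - 2481) = ((-80 - 480) + 37459)/1766 = (-560 + 37459)*(1/1766) = 36899*(1/1766) = 36899/1766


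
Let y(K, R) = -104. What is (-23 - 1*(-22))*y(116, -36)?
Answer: 104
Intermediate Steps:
(-23 - 1*(-22))*y(116, -36) = (-23 - 1*(-22))*(-104) = (-23 + 22)*(-104) = -1*(-104) = 104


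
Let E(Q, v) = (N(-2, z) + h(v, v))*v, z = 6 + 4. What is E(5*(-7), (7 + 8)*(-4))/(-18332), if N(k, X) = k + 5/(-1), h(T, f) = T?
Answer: -1005/4583 ≈ -0.21929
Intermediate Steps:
z = 10
N(k, X) = -5 + k (N(k, X) = k + 5*(-1) = k - 5 = -5 + k)
E(Q, v) = v*(-7 + v) (E(Q, v) = ((-5 - 2) + v)*v = (-7 + v)*v = v*(-7 + v))
E(5*(-7), (7 + 8)*(-4))/(-18332) = (((7 + 8)*(-4))*(-7 + (7 + 8)*(-4)))/(-18332) = ((15*(-4))*(-7 + 15*(-4)))*(-1/18332) = -60*(-7 - 60)*(-1/18332) = -60*(-67)*(-1/18332) = 4020*(-1/18332) = -1005/4583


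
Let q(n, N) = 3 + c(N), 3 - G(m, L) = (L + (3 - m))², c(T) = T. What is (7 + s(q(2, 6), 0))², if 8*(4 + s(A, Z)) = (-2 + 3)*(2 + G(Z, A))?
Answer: 13225/64 ≈ 206.64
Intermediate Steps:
G(m, L) = 3 - (3 + L - m)² (G(m, L) = 3 - (L + (3 - m))² = 3 - (3 + L - m)²)
q(n, N) = 3 + N
s(A, Z) = -27/8 - (3 + A - Z)²/8 (s(A, Z) = -4 + ((-2 + 3)*(2 + (3 - (3 + A - Z)²)))/8 = -4 + (1*(5 - (3 + A - Z)²))/8 = -4 + (5 - (3 + A - Z)²)/8 = -4 + (5/8 - (3 + A - Z)²/8) = -27/8 - (3 + A - Z)²/8)
(7 + s(q(2, 6), 0))² = (7 + (-27/8 - (3 + (3 + 6) - 1*0)²/8))² = (7 + (-27/8 - (3 + 9 + 0)²/8))² = (7 + (-27/8 - ⅛*12²))² = (7 + (-27/8 - ⅛*144))² = (7 + (-27/8 - 18))² = (7 - 171/8)² = (-115/8)² = 13225/64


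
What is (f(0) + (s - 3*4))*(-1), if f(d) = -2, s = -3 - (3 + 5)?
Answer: 25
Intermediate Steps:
s = -11 (s = -3 - 1*8 = -3 - 8 = -11)
(f(0) + (s - 3*4))*(-1) = (-2 + (-11 - 3*4))*(-1) = (-2 + (-11 - 12))*(-1) = (-2 - 23)*(-1) = -25*(-1) = 25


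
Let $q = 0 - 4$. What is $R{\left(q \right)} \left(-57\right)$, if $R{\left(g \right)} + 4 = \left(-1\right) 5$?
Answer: $513$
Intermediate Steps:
$q = -4$ ($q = 0 - 4 = -4$)
$R{\left(g \right)} = -9$ ($R{\left(g \right)} = -4 - 5 = -9$)
$R{\left(q \right)} \left(-57\right) = \left(-9\right) \left(-57\right) = 513$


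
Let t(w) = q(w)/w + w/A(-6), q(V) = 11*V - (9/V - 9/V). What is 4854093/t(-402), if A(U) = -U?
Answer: -4854093/56 ≈ -86680.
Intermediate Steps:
q(V) = 11*V (q(V) = 11*V - 1*0 = 11*V + 0 = 11*V)
t(w) = 11 + w/6 (t(w) = (11*w)/w + w/((-1*(-6))) = 11 + w/6)
4854093/t(-402) = 4854093/(11 + (⅙)*(-402)) = 4854093/(11 - 67) = 4854093/(-56) = 4854093*(-1/56) = -4854093/56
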